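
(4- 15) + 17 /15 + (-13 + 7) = -238 /15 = -15.87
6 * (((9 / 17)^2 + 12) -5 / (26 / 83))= -82983 / 3757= -22.09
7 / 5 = 1.40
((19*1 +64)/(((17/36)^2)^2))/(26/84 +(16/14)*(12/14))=40985989632/31654459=1294.79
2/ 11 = 0.18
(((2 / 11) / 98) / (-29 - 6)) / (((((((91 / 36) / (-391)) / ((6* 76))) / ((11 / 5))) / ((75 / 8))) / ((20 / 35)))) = 9627984 / 218491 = 44.07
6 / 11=0.55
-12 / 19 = -0.63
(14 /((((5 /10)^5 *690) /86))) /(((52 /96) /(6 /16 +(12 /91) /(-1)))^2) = 11.25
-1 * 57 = -57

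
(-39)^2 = 1521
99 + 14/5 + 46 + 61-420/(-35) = 1104/5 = 220.80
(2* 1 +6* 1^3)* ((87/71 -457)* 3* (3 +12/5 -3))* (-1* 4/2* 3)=157515.72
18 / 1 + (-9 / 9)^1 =17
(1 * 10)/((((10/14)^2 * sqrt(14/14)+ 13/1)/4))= 980/331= 2.96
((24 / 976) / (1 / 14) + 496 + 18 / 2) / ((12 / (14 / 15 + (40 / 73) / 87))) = 76648849 / 1937055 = 39.57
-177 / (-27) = 6.56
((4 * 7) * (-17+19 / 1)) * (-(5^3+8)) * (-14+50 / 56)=97622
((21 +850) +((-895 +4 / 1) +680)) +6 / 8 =2643 / 4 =660.75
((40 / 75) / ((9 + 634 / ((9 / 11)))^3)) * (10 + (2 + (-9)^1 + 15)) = 34992 / 1755743456875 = 0.00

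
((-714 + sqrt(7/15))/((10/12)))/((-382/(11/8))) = 11781/3820 -11*sqrt(105)/38200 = 3.08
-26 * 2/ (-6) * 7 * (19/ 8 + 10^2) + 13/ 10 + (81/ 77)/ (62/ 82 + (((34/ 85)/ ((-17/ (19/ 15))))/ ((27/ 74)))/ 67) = 683066009833681/ 109933566820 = 6213.44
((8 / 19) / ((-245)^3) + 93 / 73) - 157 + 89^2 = 7765.27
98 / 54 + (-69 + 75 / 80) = -28619 / 432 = -66.25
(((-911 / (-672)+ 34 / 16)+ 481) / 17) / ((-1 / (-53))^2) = 914528939 / 11424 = 80053.30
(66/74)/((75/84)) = 924/925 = 1.00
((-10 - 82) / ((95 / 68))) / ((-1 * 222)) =3128 / 10545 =0.30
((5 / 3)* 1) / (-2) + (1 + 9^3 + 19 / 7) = 30739 / 42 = 731.88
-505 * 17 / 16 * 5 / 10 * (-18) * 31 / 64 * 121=289821015 / 1024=283028.33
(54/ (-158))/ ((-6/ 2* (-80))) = -9/ 6320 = -0.00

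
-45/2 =-22.50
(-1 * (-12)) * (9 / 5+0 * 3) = 108 / 5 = 21.60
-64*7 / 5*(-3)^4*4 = -145152 / 5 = -29030.40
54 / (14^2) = 27 / 98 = 0.28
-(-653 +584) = 69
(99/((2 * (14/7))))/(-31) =-99/124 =-0.80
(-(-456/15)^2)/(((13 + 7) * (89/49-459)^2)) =-3467044/15682800125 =-0.00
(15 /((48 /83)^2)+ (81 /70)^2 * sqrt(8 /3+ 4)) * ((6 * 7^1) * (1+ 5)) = 39366 * sqrt(15) /175+ 723345 /64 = 12173.49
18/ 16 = 9/ 8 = 1.12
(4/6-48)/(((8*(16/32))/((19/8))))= -1349/48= -28.10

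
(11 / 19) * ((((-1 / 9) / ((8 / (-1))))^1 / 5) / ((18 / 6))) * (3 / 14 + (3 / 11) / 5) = 23 / 159600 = 0.00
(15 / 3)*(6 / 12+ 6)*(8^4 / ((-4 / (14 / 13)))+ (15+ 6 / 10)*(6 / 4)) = -70159 / 2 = -35079.50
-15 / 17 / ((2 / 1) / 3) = -45 / 34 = -1.32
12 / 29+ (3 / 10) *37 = 3339 / 290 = 11.51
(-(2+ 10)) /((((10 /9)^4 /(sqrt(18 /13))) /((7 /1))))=-413343 * sqrt(26) /32500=-64.85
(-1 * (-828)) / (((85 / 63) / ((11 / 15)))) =191268 / 425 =450.04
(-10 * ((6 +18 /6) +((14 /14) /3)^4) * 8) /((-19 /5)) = 292000 /1539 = 189.73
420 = 420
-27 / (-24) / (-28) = -9 / 224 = -0.04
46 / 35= 1.31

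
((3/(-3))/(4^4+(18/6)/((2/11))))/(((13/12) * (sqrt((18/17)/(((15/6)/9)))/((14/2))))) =-28 * sqrt(85)/21255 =-0.01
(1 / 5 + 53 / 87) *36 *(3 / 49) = 12672 / 7105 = 1.78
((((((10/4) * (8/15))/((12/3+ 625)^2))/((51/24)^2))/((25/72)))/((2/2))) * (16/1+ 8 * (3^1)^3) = 1425408/2858506225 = 0.00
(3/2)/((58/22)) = 33/58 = 0.57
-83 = -83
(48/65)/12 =0.06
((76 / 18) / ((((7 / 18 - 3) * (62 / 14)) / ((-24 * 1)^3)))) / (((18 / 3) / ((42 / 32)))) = 1608768 / 1457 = 1104.16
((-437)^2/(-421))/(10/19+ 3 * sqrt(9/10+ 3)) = 362841100/52924331 - 206819427 * sqrt(390)/52924331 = -70.32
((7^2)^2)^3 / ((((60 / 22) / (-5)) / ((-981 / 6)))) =16595703353999 / 4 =4148925838499.75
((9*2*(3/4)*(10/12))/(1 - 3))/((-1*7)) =45/56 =0.80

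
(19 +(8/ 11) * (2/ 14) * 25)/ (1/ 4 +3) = 6652/ 1001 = 6.65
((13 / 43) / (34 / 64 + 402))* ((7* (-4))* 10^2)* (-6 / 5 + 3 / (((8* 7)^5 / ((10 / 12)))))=429570783655 / 170223754624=2.52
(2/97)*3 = 6/97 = 0.06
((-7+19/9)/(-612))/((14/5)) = 55/19278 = 0.00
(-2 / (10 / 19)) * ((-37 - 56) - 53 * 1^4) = 554.80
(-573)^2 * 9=2954961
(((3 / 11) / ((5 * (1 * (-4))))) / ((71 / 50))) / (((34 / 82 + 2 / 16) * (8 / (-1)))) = 205 / 92158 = 0.00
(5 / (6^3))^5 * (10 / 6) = 15625 / 1410554953728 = 0.00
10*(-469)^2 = 2199610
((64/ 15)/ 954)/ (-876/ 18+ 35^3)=32/ 306422415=0.00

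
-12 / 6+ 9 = 7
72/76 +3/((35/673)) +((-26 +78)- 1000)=-591429/665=-889.37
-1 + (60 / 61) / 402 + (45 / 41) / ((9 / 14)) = 118933 / 167567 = 0.71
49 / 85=0.58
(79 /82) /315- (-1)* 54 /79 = 0.69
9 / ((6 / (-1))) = -1.50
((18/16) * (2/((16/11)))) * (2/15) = 33/160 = 0.21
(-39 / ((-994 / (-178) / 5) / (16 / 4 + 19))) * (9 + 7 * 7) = -23151570 / 497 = -46582.64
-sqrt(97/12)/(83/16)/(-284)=2 * sqrt(291)/17679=0.00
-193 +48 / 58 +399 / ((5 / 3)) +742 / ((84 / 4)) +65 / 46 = 1680319 / 20010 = 83.97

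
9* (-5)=-45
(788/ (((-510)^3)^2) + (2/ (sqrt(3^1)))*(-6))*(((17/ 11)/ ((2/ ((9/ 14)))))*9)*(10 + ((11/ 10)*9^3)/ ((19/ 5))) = 1654603/ 37390514238000000 - 11565423*sqrt(3)/ 2926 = -6846.17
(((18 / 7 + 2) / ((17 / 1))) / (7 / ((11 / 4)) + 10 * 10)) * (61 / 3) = 2684 / 50337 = 0.05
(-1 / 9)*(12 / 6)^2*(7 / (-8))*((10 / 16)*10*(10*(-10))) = -4375 / 18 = -243.06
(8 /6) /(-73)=-4 /219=-0.02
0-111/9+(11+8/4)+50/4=79/6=13.17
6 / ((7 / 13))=78 / 7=11.14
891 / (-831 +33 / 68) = -6732 / 6275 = -1.07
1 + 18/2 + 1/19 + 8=343/19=18.05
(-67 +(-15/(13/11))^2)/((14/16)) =127216/1183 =107.54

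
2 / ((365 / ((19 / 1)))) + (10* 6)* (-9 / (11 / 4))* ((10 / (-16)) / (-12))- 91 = -812019 / 8030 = -101.12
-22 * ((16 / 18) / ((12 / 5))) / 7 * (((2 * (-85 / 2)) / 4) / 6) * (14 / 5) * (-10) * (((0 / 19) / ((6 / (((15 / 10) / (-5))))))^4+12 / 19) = -37400 / 513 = -72.90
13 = 13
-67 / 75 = -0.89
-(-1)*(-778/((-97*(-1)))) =-778/97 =-8.02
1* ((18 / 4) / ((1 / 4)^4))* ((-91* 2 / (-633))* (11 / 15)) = 256256 / 1055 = 242.90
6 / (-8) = -3 / 4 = -0.75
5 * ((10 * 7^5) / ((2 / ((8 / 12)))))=840350 / 3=280116.67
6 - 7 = -1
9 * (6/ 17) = 54/ 17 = 3.18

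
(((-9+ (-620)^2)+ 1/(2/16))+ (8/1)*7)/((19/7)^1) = 2691185/19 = 141641.32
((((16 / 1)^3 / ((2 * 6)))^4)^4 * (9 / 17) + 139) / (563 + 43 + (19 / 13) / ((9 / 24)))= 18999521285301737936647902825311679255674051083399 / 644683636926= 29471077280471751224861340000000000000.00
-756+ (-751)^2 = 563245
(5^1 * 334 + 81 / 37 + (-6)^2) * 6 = 379218 / 37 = 10249.14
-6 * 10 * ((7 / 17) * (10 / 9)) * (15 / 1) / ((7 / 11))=-11000 / 17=-647.06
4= 4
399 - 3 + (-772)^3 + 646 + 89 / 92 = -42329071663 / 92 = -460098605.03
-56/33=-1.70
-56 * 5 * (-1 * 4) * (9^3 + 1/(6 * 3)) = 7348880/9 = 816542.22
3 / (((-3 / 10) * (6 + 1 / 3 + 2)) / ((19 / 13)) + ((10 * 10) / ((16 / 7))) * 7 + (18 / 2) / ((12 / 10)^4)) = 8208 / 845095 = 0.01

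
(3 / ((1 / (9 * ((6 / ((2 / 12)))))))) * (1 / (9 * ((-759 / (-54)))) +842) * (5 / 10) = 103531608 / 253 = 409215.84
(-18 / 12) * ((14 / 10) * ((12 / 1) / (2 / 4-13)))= 252 / 125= 2.02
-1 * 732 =-732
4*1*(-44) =-176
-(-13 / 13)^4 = -1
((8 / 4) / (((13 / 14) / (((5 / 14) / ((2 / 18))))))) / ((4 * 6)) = 15 / 52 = 0.29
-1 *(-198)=198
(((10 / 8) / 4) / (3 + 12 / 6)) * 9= 9 / 16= 0.56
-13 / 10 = -1.30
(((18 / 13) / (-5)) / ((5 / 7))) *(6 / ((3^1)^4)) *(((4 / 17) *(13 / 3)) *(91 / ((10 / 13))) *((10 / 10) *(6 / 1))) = -132496 / 6375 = -20.78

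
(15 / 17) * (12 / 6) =30 / 17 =1.76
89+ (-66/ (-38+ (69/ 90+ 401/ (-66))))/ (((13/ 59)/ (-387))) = -13354636/ 5161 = -2587.61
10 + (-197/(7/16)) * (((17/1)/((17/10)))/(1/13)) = -58527.14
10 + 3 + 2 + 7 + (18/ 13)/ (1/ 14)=538/ 13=41.38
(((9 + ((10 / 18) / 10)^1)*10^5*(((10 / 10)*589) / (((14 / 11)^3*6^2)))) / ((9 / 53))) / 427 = 21164443128125 / 213540138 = 99112.25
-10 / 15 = -2 / 3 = -0.67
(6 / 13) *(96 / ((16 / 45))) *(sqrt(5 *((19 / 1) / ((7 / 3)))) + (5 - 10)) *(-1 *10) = 81000 / 13 - 16200 *sqrt(1995) / 91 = -1720.66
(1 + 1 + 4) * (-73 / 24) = -73 / 4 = -18.25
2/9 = 0.22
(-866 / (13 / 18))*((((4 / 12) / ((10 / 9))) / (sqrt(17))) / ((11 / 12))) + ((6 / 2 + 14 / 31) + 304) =9531 / 31 - 280584*sqrt(17) / 12155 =212.27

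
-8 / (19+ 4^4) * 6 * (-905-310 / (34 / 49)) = 220608 / 935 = 235.94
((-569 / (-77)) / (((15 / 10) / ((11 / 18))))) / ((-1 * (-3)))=569 / 567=1.00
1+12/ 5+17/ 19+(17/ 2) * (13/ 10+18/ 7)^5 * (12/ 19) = 74613248387901/ 15966650000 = 4673.07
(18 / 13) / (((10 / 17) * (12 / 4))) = 51 / 65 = 0.78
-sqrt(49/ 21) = -sqrt(21)/ 3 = -1.53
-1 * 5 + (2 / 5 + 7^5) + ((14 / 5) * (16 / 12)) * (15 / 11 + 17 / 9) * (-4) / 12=14967332 / 891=16798.35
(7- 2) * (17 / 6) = 85 / 6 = 14.17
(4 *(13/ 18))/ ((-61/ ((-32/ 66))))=416/ 18117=0.02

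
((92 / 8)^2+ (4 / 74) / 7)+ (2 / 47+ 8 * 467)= 188355277 / 48692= 3868.30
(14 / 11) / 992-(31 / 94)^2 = -1295341 / 12052304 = -0.11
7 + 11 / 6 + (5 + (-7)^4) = 14489 / 6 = 2414.83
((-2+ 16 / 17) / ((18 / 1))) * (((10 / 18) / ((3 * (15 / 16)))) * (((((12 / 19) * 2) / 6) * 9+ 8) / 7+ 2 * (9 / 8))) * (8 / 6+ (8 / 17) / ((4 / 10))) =-997888 / 9340191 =-0.11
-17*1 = -17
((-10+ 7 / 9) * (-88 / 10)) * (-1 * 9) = -3652 / 5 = -730.40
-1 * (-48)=48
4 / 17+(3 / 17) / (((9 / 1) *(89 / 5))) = 1073 / 4539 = 0.24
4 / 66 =2 / 33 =0.06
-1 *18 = -18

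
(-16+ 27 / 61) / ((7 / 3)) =-2847 / 427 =-6.67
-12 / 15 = -4 / 5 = -0.80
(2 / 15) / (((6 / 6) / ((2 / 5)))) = 4 / 75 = 0.05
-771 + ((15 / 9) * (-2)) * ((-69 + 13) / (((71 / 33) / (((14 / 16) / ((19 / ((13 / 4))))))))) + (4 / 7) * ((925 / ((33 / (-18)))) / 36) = -477414713 / 623238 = -766.02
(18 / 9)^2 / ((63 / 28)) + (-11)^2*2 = 2194 / 9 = 243.78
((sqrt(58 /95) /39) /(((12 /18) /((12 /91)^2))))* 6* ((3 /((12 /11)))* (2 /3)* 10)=1584* sqrt(5510) /2045407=0.06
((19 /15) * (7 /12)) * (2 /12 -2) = -1463 /1080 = -1.35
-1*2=-2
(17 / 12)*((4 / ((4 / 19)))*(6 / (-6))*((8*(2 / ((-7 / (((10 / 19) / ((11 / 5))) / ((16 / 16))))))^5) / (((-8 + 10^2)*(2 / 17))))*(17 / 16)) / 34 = 22578125000 / 24339806450583393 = 0.00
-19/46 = -0.41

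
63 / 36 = 1.75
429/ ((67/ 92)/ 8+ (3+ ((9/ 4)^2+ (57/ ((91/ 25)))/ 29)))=833248416/ 16885439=49.35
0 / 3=0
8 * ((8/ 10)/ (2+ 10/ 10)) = 32/ 15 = 2.13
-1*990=-990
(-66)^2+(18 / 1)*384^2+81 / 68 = 180782433 / 68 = 2658565.19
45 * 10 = 450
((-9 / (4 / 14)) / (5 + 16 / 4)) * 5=-35 / 2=-17.50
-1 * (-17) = 17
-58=-58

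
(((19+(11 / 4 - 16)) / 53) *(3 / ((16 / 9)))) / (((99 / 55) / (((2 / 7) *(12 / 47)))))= 1035 / 139496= 0.01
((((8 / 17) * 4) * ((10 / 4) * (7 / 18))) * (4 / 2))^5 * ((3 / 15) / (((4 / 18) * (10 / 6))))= 1101463552000 / 3105227259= 354.71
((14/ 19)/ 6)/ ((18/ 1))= 7/ 1026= 0.01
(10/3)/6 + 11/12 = 53/36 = 1.47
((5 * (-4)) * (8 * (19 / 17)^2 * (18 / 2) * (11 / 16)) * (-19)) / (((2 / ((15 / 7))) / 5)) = 254640375 / 2023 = 125872.65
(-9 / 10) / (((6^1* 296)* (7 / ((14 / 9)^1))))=-1 / 8880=-0.00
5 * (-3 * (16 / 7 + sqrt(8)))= -30 * sqrt(2) - 240 / 7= -76.71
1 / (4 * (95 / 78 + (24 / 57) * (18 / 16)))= 741 / 5014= 0.15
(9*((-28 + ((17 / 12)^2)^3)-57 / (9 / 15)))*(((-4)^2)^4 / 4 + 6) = -2812019704285 / 165888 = -16951314.77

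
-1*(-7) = 7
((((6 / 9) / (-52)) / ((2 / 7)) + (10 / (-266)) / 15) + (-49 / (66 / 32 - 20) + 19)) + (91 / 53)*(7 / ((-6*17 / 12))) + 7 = 20901406709 / 766451868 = 27.27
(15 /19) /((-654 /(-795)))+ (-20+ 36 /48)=-151517 /8284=-18.29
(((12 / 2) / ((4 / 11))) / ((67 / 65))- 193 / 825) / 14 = 249109 / 221100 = 1.13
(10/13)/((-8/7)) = -35/52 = -0.67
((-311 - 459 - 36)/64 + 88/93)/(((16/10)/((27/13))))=-1559835/103168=-15.12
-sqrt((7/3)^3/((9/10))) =-7 * sqrt(210)/27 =-3.76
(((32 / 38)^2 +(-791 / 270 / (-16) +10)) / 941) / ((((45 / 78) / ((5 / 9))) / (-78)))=-2870747399 / 3301893720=-0.87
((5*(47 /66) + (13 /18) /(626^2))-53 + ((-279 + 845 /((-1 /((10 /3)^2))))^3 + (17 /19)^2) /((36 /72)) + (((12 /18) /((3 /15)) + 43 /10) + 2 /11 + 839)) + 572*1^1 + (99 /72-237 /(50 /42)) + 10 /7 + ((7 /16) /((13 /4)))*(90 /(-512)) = -1194049675722038663862186549623 /660689565817881600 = -1807277937322.80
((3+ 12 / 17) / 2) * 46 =1449 / 17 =85.24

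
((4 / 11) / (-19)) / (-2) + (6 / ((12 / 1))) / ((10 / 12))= 637 / 1045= 0.61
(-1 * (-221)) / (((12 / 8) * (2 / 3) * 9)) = 221 / 9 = 24.56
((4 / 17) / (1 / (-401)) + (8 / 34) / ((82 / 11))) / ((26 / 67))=-2202357 / 9061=-243.06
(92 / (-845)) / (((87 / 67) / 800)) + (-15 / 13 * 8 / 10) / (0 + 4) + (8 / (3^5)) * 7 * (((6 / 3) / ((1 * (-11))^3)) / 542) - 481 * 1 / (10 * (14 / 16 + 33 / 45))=-8059883983605193 / 82907845891299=-97.21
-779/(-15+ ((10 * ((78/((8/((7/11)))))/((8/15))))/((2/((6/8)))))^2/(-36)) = 6177357824/538173465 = 11.48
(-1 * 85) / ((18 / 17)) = -1445 / 18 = -80.28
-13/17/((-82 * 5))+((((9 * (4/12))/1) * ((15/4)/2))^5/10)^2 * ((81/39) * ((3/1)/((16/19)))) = 7305106161310473518567/3113335893524480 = 2346391.91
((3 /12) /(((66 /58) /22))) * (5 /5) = 29 /6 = 4.83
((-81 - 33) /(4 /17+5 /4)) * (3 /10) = -23.03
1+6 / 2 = 4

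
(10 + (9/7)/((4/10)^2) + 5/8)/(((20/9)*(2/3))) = 5643/448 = 12.60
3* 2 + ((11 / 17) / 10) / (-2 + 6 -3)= 1031 / 170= 6.06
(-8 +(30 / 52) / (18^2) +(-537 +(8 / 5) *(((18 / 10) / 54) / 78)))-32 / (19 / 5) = -738149713 / 1333800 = -553.42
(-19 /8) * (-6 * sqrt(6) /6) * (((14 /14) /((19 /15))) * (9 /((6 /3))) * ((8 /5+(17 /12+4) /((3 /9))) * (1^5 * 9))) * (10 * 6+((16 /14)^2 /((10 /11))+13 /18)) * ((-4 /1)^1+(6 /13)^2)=-377464617 * sqrt(6) /1183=-781568.65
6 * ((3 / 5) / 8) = 9 / 20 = 0.45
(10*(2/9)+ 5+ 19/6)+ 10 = 367/18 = 20.39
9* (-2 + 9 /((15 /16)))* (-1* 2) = -684 /5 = -136.80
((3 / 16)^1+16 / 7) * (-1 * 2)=-277 / 56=-4.95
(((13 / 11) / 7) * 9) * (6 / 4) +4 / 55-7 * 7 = -35919 / 770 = -46.65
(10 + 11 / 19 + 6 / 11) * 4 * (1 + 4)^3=1162500 / 209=5562.20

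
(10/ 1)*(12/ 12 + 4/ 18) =110/ 9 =12.22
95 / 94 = 1.01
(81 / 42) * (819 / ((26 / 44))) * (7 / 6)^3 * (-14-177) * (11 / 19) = -71343657 / 152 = -469366.16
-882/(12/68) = -4998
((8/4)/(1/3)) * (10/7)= 60/7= 8.57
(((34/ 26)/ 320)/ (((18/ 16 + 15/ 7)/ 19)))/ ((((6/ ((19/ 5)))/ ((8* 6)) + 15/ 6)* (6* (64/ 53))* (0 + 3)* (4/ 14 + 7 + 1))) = 0.00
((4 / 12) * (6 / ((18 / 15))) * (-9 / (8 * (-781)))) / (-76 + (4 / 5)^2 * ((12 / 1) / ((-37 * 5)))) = -69375 / 2197371616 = -0.00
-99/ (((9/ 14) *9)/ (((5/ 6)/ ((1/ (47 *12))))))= -72380/ 9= -8042.22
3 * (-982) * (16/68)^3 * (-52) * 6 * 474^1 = 27883395072/4913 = 5675431.52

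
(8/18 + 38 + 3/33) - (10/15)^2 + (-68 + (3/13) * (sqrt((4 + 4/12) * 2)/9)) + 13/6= -27.67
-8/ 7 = -1.14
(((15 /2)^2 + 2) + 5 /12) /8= 7.33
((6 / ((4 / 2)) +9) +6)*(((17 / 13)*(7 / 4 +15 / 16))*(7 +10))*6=335529 / 52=6452.48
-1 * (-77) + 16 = 93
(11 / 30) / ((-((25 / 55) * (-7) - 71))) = 121 / 24480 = 0.00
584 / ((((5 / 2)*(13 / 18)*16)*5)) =1314 / 325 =4.04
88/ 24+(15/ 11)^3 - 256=-997442/ 3993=-249.80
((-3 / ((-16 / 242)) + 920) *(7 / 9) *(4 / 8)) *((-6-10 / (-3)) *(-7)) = 378427 / 54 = 7007.91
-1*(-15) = 15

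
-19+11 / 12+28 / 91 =-2773 / 156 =-17.78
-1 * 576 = -576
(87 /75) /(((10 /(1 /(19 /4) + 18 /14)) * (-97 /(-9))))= 0.02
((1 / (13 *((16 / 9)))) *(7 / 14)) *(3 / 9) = 3 / 416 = 0.01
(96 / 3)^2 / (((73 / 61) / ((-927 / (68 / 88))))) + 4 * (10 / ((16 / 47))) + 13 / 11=-28022357701 / 27302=-1026384.80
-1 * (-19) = 19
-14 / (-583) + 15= 8759 / 583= 15.02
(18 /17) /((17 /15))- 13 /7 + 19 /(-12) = -60841 /24276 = -2.51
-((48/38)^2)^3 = -191102976/47045881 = -4.06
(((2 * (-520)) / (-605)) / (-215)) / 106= -104 / 1378795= -0.00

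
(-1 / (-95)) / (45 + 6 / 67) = 67 / 286995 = 0.00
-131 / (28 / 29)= -3799 / 28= -135.68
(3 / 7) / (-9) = -0.05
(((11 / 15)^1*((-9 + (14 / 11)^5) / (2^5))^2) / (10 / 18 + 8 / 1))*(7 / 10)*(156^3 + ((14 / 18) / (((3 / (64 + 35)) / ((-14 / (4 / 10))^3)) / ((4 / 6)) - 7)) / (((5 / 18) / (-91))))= 208326664146817034035841 / 29228092795166267904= 7127.62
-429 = -429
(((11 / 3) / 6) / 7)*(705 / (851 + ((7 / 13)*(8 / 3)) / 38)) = 58045 / 802606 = 0.07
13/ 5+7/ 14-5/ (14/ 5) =46/ 35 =1.31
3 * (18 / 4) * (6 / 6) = 27 / 2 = 13.50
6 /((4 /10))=15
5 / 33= 0.15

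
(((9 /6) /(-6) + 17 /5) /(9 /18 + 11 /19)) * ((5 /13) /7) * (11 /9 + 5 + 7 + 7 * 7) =5320 /533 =9.98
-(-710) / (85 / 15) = 2130 / 17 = 125.29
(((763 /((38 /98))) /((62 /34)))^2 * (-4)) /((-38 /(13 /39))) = 807921330482 /19774497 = 40856.73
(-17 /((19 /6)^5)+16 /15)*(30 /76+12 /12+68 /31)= 26513648968 /7292111555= 3.64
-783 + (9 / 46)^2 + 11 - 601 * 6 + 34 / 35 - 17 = -325418921 / 74060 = -4393.99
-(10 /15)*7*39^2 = -7098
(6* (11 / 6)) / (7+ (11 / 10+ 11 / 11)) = 110 / 91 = 1.21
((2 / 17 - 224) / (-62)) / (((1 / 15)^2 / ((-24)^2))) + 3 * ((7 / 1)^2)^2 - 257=474932.34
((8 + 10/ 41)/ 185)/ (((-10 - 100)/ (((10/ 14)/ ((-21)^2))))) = -169/ 257563845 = -0.00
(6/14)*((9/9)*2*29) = 24.86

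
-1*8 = -8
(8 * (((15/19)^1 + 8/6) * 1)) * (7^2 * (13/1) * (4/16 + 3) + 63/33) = 2005850/57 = 35190.35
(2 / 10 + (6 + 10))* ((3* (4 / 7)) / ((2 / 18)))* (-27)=-6748.46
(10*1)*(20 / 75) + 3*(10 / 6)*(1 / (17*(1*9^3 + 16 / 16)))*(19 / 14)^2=3892859 / 1459416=2.67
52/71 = 0.73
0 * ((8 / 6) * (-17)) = 0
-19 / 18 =-1.06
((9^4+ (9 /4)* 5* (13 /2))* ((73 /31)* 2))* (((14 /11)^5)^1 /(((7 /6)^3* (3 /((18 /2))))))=984141555264 /4992581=197120.80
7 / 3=2.33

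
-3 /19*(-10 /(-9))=-10 /57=-0.18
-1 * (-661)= 661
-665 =-665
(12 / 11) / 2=6 / 11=0.55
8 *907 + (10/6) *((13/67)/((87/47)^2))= 11039197049/1521369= 7256.09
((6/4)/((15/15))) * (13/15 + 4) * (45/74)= 657/148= 4.44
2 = 2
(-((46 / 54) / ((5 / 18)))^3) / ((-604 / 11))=267674 / 509625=0.53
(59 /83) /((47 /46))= 2714 /3901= 0.70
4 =4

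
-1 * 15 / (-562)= 15 / 562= 0.03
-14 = -14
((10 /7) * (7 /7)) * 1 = 10 /7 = 1.43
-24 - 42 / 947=-22770 / 947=-24.04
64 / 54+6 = 7.19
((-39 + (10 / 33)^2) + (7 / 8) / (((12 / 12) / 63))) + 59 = 655289 / 8712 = 75.22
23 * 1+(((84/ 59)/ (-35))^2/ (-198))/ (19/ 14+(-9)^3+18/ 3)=222441034587/ 9671349325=23.00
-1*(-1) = 1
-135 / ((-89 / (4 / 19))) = 540 / 1691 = 0.32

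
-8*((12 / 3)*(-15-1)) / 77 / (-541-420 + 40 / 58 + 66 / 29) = -14848 / 2139291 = -0.01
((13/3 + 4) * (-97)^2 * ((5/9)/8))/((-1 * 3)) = -1176125/648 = -1815.01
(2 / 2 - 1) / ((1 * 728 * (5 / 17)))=0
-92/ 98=-46/ 49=-0.94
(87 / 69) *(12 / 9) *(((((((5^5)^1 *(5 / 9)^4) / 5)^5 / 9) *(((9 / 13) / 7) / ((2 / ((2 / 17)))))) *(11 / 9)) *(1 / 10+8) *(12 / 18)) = 2321030478924512863159179687500 / 432581894698704583668381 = 5365528.49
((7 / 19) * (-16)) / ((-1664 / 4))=7 / 494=0.01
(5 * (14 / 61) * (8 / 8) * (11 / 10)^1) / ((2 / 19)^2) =27797 / 244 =113.92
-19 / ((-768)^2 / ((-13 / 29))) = 247 / 17104896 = 0.00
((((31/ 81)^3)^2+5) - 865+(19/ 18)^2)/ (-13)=74638102023935/ 1129718145924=66.07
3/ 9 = 1/ 3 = 0.33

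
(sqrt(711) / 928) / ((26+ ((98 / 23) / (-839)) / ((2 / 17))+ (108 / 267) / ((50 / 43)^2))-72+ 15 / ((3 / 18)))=1073395625 * sqrt(79) / 14694630445952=0.00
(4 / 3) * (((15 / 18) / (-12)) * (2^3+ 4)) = -10 / 9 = -1.11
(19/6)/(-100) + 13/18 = 1243/1800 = 0.69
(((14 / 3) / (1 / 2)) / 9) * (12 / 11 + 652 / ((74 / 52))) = 5233648 / 10989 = 476.26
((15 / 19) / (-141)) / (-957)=5 / 854601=0.00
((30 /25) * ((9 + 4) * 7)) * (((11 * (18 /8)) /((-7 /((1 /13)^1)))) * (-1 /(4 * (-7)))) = -297 /280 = -1.06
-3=-3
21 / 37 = 0.57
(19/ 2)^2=90.25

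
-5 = -5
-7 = -7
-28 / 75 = -0.37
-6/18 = -1/3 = -0.33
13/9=1.44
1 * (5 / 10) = 1 / 2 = 0.50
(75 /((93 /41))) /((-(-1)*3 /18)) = 6150 /31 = 198.39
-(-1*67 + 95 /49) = 3188 /49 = 65.06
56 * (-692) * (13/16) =-31486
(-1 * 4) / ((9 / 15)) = -20 / 3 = -6.67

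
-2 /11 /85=-2 /935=-0.00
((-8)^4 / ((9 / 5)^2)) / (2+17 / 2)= 204800 / 1701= 120.40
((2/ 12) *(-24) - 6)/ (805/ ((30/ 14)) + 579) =-15/ 1432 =-0.01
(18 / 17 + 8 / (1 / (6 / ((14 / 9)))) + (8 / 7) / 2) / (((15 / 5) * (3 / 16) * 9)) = 61856 / 9639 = 6.42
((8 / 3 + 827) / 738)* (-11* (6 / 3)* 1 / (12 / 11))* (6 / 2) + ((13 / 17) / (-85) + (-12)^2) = 486131471 / 6398460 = 75.98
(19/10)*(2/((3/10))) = 12.67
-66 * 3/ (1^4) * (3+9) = -2376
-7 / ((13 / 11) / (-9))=693 / 13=53.31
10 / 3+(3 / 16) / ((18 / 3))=323 / 96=3.36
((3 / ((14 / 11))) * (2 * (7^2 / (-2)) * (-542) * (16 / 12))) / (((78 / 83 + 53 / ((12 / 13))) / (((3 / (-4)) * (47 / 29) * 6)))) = -17582868072 / 1685567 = -10431.43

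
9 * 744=6696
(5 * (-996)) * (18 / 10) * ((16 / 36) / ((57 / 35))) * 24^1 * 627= -36812160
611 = 611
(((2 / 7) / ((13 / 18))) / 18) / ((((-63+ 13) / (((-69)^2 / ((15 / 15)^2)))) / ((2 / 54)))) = -529 / 6825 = -0.08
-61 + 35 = -26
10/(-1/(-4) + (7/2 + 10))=0.73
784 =784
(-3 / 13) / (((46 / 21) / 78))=-189 / 23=-8.22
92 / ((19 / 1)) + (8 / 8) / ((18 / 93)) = 1141 / 114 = 10.01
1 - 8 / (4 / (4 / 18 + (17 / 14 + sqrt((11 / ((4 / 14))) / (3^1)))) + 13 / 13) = 903539 / 265483 - 84672*sqrt(462) / 265483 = -3.45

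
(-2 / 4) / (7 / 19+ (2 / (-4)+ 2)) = -19 / 71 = -0.27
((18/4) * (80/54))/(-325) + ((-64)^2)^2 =3271557116/195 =16777215.98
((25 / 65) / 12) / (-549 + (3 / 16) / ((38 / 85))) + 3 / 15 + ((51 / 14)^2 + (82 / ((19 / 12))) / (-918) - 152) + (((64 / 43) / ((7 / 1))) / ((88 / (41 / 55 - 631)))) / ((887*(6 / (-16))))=-877806178458456758669 / 6334223952987070140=-138.58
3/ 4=0.75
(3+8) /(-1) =-11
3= 3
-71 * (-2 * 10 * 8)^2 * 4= -7270400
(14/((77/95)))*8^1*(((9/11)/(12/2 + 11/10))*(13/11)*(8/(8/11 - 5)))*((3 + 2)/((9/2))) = -15808000/403777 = -39.15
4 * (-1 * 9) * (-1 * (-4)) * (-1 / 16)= 9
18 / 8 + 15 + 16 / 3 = 271 / 12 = 22.58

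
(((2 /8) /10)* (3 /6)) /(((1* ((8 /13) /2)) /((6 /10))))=0.02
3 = 3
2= 2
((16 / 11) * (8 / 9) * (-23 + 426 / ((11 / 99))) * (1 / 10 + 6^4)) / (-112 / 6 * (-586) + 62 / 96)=50579835904 / 86639355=583.80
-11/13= -0.85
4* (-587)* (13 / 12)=-7631 / 3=-2543.67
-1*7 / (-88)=7 / 88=0.08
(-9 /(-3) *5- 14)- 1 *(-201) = 202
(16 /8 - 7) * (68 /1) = -340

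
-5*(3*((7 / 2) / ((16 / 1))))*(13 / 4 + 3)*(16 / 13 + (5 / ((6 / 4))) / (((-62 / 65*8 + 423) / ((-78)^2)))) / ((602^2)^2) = -823527375 / 105365622875991296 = -0.00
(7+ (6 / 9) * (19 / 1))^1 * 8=157.33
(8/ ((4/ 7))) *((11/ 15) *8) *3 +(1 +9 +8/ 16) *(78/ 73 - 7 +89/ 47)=3499657/ 17155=204.00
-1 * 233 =-233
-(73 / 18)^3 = -389017 / 5832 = -66.70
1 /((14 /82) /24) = 140.57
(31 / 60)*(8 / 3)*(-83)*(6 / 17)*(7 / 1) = -72044 / 255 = -282.53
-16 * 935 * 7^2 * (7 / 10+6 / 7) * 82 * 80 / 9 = -7487898880 / 9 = -831988764.44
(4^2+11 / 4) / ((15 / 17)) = 85 / 4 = 21.25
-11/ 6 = -1.83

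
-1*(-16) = 16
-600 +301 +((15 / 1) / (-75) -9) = -1541 / 5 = -308.20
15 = 15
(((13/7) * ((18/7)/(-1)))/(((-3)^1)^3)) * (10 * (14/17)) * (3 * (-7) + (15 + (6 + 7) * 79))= 530920/357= 1487.17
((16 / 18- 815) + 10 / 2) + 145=-5977 / 9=-664.11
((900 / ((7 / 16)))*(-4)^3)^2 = 849346560000 / 49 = 17333603265.31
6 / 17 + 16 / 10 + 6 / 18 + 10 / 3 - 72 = -66.38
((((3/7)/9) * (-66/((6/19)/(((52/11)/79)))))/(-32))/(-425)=-247/5640600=-0.00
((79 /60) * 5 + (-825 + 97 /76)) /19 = -46577 /1083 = -43.01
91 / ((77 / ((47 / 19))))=611 / 209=2.92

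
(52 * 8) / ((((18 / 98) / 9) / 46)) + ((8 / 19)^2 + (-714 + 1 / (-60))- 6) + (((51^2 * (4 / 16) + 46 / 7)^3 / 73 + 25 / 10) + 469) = 41817728446482881 / 8677515840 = 4819089.84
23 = 23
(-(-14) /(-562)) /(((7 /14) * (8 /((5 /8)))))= -35 /8992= -0.00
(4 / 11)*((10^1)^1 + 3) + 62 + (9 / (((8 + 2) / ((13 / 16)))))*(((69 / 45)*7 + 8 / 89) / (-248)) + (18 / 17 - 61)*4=-571469997357 / 3301971200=-173.07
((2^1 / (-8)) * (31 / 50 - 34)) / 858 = 1669 / 171600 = 0.01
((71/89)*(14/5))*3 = 2982/445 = 6.70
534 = 534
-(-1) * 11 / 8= 11 / 8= 1.38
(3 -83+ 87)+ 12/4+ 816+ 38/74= 30581/37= 826.51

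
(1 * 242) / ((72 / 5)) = 605 / 36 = 16.81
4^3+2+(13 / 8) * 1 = 541 / 8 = 67.62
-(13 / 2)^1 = -13 / 2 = -6.50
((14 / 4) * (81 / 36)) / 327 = 21 / 872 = 0.02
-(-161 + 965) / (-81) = 268 / 27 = 9.93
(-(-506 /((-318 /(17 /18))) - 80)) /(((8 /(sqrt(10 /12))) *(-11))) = -224659 *sqrt(30) /1511136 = -0.81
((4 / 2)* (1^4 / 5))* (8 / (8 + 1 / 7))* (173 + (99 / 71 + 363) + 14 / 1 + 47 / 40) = 7323386 / 33725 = 217.15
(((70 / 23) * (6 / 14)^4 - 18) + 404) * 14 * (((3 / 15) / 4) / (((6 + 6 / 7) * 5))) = 761491 / 96600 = 7.88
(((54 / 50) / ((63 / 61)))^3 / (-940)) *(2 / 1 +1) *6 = -55156383 / 2518906250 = -0.02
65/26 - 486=-967/2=-483.50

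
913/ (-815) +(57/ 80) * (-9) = -98227/ 13040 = -7.53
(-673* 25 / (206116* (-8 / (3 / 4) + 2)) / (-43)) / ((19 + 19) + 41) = -50475 / 18204577352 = -0.00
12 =12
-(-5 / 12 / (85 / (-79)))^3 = -0.06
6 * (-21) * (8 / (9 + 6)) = -336 / 5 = -67.20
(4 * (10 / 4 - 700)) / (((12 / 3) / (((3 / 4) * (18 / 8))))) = -37665 / 32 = -1177.03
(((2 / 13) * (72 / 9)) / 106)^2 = 64 / 474721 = 0.00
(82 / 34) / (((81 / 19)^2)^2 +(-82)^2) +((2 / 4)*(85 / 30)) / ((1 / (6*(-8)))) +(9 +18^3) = 90223492435786 / 15628527125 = 5773.00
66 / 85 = 0.78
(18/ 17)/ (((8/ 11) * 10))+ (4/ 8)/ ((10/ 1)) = 133/ 680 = 0.20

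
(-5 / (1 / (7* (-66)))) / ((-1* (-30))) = 77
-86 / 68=-43 / 34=-1.26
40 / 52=10 / 13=0.77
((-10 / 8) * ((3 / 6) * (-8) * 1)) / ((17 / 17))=5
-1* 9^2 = -81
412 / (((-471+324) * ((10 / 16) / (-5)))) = 22.42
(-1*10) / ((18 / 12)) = -6.67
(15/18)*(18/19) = 15/19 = 0.79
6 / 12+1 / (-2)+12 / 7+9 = 75 / 7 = 10.71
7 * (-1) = -7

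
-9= -9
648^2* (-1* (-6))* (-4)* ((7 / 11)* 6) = -38478475.64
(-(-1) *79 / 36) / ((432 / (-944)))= -4661 / 972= -4.80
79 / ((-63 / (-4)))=316 / 63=5.02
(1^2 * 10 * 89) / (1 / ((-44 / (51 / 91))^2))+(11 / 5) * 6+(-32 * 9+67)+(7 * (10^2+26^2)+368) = 71415197761 / 13005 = 5491364.69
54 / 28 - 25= -323 / 14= -23.07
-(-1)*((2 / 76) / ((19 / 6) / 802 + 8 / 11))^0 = 1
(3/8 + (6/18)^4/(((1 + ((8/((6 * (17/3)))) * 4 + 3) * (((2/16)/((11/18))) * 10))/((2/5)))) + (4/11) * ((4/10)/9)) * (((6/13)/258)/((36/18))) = 47311873/135036467280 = 0.00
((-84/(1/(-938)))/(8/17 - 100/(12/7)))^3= -64886881409350092288/25698491351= -2524929596.96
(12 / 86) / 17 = 6 / 731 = 0.01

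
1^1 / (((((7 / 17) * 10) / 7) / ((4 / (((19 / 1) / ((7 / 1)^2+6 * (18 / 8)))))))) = 425 / 19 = 22.37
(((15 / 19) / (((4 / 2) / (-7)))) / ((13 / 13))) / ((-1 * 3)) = 35 / 38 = 0.92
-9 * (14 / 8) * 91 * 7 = -40131 / 4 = -10032.75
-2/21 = -0.10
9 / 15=0.60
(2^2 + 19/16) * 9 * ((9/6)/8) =2241/256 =8.75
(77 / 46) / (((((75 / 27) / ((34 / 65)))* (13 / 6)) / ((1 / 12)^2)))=3927 / 3887000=0.00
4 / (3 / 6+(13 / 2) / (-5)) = -5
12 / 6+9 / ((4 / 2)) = 13 / 2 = 6.50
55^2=3025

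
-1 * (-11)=11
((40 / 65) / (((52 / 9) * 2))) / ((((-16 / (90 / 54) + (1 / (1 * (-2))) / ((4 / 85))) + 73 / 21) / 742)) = -5609520 / 2377661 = -2.36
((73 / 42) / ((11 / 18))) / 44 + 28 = 95083 / 3388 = 28.06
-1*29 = -29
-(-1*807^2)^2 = -424125260001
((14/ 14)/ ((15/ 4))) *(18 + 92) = 29.33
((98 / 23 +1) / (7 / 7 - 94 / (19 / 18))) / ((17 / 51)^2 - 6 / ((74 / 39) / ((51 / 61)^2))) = 149930253 / 5267929016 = 0.03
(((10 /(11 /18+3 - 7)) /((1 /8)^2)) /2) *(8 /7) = -46080 /427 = -107.92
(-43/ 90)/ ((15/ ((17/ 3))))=-731/ 4050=-0.18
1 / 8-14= -111 / 8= -13.88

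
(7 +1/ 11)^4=2528.18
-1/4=-0.25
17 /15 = 1.13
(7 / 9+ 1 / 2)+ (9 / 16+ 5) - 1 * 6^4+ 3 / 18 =-185615 / 144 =-1288.99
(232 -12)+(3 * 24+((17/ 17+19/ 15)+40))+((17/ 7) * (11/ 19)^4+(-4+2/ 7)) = 4526914723/ 13683705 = 330.83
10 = 10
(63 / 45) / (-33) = -0.04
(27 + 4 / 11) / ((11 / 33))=903 / 11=82.09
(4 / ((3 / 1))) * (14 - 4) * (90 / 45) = 80 / 3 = 26.67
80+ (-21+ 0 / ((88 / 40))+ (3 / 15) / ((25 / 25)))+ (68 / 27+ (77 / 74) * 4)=65.88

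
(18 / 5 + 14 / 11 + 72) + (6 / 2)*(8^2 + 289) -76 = 58293 / 55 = 1059.87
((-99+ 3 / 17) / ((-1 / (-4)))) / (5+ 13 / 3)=-720 / 17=-42.35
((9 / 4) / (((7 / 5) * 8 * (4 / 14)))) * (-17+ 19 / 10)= -1359 / 128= -10.62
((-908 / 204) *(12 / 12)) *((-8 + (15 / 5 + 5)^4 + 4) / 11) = -28148 / 17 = -1655.76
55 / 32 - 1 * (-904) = 28983 / 32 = 905.72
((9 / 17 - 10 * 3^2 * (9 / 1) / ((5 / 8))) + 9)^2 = 478296900 / 289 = 1655006.57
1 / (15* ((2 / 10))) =1 / 3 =0.33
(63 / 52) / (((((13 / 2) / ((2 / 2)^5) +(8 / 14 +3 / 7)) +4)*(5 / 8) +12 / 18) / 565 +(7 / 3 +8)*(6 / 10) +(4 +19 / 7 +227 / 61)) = 182388780 / 2506467431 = 0.07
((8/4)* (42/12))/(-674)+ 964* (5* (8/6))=12994699/2022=6426.66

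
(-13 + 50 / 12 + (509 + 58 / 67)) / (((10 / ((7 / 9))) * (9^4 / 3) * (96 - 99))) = -281981 / 47475396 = -0.01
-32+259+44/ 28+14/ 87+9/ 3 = 141125/ 609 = 231.73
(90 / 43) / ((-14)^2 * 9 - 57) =30 / 24467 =0.00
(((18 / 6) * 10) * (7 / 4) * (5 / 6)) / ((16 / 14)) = 1225 / 32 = 38.28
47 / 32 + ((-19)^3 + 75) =-217041 / 32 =-6782.53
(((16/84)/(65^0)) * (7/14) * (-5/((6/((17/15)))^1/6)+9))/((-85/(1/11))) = -4/11781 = -0.00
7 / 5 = 1.40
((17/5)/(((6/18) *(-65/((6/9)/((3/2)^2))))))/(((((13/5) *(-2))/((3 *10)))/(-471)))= -21352/169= -126.34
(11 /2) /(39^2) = 11 /3042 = 0.00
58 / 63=0.92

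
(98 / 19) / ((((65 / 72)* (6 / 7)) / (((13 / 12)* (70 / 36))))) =2401 / 171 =14.04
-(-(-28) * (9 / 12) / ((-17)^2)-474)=136965 / 289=473.93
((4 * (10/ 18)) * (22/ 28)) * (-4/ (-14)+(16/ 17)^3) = 4234780/ 2166633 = 1.95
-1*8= -8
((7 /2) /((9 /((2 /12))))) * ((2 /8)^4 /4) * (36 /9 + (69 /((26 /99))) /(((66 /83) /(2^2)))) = 120631 /1437696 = 0.08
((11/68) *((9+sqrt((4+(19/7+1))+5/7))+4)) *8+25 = 22 *sqrt(413)/119+711/17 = 45.58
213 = 213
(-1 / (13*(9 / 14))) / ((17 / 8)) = -112 / 1989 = -0.06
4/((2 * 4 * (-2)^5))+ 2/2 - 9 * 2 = -1089/64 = -17.02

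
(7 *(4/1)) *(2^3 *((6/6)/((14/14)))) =224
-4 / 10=-2 / 5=-0.40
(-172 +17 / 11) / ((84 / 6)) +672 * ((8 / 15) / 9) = 191593 / 6930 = 27.65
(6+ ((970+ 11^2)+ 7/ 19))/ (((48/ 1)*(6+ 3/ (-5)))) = 4.23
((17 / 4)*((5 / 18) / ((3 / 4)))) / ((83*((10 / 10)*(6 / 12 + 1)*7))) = 85 / 47061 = 0.00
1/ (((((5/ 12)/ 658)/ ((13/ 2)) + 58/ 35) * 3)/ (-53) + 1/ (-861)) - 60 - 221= -15438614923/ 52957223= -291.53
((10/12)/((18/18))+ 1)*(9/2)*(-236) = -1947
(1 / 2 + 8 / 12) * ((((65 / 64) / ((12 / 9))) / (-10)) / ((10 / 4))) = -91 / 2560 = -0.04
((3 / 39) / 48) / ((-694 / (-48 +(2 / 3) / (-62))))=4465 / 40274208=0.00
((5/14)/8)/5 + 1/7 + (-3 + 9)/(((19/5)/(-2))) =-6397/2128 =-3.01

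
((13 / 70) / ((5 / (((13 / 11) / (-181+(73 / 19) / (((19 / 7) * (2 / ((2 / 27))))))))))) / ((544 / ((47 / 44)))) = -77420421 / 162530935705600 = -0.00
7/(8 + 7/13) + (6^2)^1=4087/111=36.82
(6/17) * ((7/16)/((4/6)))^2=1323/8704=0.15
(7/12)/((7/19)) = 19/12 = 1.58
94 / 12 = 47 / 6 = 7.83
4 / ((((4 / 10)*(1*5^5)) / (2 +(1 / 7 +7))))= 0.03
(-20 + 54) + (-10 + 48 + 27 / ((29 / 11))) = 2385 / 29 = 82.24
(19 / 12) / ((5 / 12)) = 19 / 5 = 3.80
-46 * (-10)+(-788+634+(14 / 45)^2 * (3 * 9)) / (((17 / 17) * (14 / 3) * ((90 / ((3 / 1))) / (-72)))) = 67232 / 125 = 537.86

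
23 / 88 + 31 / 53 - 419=-1950269 / 4664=-418.15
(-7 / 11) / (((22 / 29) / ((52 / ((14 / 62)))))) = -193.17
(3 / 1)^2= 9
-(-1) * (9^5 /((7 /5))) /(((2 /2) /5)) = 1476225 /7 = 210889.29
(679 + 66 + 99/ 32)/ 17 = 23939/ 544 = 44.01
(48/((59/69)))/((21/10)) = 11040/413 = 26.73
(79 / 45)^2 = 6241 / 2025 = 3.08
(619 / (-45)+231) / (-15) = -9776 / 675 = -14.48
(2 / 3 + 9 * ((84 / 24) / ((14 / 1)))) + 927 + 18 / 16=22345 / 24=931.04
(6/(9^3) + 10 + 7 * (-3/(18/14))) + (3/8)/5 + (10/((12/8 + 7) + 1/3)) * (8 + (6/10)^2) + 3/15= 1758781/515160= 3.41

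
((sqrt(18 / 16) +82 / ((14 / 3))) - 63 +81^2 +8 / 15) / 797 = 3 * sqrt(2) / 3188 +684191 / 83685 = 8.18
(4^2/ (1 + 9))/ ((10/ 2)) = 8/ 25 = 0.32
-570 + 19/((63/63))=-551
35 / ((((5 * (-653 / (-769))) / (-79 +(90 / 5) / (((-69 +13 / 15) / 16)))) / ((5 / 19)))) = -163524005 / 905711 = -180.55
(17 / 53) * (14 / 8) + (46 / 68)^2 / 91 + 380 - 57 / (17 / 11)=343.68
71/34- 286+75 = -208.91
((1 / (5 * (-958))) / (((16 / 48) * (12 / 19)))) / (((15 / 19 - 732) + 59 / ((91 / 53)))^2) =-56799379 / 27813873091100000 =-0.00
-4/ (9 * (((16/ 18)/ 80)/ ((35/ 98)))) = -100/ 7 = -14.29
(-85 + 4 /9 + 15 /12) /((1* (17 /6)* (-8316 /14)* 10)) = 2999 /605880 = 0.00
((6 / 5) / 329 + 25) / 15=41131 / 24675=1.67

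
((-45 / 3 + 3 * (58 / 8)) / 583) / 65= 27 / 151580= 0.00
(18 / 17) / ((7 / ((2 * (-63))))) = -324 / 17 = -19.06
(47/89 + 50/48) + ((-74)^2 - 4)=11691545/2136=5473.57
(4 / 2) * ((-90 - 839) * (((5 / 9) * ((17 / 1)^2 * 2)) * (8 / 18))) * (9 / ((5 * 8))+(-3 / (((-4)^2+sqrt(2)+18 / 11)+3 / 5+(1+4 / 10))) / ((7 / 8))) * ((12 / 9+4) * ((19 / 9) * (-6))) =6320515266560 * sqrt(2) / 39475107+11664550101184 / 13158369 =1112909.17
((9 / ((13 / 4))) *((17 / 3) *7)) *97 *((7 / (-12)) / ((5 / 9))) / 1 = -727209 / 65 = -11187.83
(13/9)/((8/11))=143/72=1.99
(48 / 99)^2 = 256 / 1089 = 0.24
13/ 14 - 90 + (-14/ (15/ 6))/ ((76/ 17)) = -120131/ 1330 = -90.32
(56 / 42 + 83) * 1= 253 / 3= 84.33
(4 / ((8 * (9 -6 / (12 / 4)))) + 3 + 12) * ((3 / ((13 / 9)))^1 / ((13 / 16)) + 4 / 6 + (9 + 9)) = 1135180 / 3549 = 319.86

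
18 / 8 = 9 / 4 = 2.25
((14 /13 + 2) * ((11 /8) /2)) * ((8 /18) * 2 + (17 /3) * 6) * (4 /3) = 34540 /351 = 98.40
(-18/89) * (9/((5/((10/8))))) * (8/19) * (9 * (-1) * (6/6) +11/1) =-648/1691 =-0.38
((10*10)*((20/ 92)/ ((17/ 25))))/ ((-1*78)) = -0.41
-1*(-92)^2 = -8464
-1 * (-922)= 922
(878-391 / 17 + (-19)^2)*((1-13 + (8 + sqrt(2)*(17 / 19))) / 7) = -4864 / 7 + 1088*sqrt(2) / 7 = -475.05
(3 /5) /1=3 /5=0.60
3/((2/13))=39/2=19.50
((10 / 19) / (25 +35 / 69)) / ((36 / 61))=1403 / 40128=0.03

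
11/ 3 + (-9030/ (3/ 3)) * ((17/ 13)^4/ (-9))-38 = 82818809/ 28561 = 2899.72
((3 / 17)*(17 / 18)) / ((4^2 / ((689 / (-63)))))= -689 / 6048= -0.11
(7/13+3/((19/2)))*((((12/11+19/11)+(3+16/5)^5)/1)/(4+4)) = 8308587512/8490625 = 978.56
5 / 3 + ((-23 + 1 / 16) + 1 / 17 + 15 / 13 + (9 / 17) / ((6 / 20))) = -194057 / 10608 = -18.29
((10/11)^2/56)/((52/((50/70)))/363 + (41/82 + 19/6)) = 375/98266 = 0.00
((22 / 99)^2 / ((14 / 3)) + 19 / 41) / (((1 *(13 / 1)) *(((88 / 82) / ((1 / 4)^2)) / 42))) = 0.09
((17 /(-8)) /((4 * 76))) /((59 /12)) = -51 /35872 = -0.00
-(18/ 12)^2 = -9/ 4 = -2.25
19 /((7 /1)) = 19 /7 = 2.71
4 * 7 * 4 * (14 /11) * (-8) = -12544 /11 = -1140.36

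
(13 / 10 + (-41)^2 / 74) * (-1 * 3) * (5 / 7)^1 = -13329 / 259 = -51.46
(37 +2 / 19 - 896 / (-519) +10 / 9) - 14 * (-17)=277.94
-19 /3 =-6.33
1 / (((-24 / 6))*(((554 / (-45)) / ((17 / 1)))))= 765 / 2216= 0.35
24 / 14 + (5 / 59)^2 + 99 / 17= 3125432 / 414239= 7.54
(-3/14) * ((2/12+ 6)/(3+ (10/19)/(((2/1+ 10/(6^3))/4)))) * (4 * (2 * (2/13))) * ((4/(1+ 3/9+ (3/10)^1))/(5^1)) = -382432/1934177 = -0.20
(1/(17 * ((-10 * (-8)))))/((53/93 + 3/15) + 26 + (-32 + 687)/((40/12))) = 0.00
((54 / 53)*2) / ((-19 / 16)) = -1728 / 1007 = -1.72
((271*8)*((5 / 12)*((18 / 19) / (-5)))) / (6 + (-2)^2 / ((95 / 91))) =-8130 / 467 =-17.41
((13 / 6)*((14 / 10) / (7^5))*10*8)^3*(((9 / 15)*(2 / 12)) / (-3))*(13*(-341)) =2493261056 / 5605721316405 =0.00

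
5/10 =1/2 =0.50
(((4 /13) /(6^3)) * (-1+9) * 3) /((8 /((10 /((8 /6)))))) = 5 /156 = 0.03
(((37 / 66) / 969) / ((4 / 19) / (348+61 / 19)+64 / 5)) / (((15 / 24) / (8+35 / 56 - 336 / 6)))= -93575479 / 27314241768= -0.00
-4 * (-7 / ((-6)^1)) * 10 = -140 / 3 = -46.67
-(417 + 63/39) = -5442/13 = -418.62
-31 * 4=-124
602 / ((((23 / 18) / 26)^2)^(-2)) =84232141 / 23985756288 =0.00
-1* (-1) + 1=2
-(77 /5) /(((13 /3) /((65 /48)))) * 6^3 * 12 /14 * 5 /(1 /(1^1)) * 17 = -75735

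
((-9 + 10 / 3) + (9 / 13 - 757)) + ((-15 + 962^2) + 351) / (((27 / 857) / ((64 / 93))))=660078485591 / 32643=20221134.26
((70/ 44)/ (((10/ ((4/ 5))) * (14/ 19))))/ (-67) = -19/ 7370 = -0.00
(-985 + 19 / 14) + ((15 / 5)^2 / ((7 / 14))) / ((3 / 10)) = -12931 / 14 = -923.64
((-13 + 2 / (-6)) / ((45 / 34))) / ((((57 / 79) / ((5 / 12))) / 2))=-53720 / 4617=-11.64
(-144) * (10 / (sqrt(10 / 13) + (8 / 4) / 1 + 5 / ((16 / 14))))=-7637760 / 33173 + 92160 * sqrt(130) / 33173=-198.56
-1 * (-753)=753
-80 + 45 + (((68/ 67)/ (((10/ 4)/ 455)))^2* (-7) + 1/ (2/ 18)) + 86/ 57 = -61119251668/ 255873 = -238865.58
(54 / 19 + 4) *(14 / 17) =1820 / 323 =5.63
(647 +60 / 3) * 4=2668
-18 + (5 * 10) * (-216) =-10818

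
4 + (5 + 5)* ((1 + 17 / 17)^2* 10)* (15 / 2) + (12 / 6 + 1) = 3007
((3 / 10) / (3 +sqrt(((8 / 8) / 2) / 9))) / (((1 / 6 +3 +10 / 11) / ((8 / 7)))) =42768 / 1515815 - 2376 * sqrt(2) / 1515815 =0.03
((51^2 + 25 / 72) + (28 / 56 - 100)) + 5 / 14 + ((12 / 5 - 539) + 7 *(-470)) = -3337477 / 2520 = -1324.40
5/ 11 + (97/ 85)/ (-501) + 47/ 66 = 1.16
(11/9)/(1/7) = 77/9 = 8.56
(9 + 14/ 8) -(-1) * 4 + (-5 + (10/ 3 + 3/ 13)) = 2077/ 156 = 13.31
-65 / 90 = -13 / 18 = -0.72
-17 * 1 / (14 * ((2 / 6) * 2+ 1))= -51 / 70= -0.73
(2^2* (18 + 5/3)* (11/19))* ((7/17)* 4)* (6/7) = 20768/323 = 64.30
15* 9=135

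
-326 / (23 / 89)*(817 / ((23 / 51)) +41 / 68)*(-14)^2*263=-1059754083733982 / 8993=-117842108721.67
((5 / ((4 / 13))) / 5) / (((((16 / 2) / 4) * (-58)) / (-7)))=91 / 464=0.20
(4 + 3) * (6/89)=42/89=0.47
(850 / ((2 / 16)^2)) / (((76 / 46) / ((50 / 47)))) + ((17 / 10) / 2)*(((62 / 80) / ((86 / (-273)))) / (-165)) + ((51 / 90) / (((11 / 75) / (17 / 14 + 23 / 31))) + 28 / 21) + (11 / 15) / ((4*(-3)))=231222313258059553 / 6599405736000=35036.84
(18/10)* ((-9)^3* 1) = -6561/5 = -1312.20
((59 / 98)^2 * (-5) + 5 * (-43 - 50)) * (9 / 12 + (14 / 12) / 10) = -11656489 / 28812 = -404.57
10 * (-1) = -10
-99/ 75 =-1.32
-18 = -18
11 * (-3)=-33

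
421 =421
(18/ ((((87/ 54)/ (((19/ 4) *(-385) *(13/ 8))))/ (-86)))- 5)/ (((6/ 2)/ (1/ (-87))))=-331215305/ 30276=-10939.86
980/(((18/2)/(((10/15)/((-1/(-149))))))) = 10816.30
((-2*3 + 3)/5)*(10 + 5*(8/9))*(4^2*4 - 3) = -1586/3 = -528.67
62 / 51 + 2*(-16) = -1570 / 51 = -30.78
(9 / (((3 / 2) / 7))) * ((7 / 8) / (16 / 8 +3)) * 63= 9261 / 20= 463.05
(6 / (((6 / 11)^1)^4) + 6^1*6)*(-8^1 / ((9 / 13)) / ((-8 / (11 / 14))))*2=3205631 / 13608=235.57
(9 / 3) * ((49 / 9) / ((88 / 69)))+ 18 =2711 / 88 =30.81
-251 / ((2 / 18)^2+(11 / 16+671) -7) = -325296 / 861451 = -0.38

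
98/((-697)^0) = 98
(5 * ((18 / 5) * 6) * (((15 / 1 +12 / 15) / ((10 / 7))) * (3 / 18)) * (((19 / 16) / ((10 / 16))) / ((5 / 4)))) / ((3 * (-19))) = -3318 / 625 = -5.31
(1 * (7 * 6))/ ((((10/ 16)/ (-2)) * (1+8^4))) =-672/ 20485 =-0.03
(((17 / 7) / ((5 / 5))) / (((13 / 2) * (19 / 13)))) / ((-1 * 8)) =-0.03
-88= -88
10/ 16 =5/ 8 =0.62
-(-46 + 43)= 3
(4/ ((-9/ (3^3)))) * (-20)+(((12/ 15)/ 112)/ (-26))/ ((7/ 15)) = 1223037/ 5096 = 240.00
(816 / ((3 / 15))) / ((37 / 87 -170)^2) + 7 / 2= 1585320103 / 435302018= 3.64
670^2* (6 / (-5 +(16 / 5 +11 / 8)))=-107736000 / 17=-6337411.76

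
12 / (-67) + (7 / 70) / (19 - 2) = -1973 / 11390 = -0.17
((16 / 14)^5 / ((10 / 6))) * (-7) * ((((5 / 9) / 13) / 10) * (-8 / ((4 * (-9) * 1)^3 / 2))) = -4096 / 341314155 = -0.00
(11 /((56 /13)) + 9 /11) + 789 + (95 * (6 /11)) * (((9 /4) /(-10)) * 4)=459373 /616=745.74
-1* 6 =-6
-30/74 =-15/37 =-0.41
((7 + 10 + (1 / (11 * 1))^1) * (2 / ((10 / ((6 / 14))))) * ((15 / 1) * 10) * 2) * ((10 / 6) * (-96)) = -5414400 / 77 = -70316.88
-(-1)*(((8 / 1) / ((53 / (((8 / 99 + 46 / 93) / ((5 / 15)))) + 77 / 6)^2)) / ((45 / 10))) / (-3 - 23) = -779689 / 21611890586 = -0.00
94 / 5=18.80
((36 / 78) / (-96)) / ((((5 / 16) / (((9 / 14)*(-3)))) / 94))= 1269 / 455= 2.79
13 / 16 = 0.81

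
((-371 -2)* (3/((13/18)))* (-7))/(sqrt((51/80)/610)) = 939960* sqrt(6222)/221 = 335491.95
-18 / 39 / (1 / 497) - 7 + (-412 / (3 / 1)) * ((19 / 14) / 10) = -348106 / 1365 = -255.02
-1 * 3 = -3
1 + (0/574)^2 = 1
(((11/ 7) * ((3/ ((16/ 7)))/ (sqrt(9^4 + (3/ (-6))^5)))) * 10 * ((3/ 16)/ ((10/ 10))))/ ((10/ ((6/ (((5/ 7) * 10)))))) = 297 * sqrt(419902)/ 47988800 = 0.00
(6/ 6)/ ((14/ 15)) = 15/ 14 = 1.07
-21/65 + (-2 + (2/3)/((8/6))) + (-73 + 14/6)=-28271/390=-72.49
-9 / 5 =-1.80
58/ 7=8.29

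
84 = 84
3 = 3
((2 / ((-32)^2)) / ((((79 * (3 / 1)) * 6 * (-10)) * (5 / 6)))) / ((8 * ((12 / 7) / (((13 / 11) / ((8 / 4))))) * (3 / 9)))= -0.00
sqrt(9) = 3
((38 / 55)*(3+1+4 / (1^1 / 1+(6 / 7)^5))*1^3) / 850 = 629128 / 114925525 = 0.01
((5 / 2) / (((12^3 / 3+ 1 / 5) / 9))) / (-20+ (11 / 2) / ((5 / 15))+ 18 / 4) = 225 / 5762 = 0.04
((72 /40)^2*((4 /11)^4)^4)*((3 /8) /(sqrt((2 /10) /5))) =130459631616 /229748649317860805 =0.00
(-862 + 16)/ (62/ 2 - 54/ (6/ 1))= -423/ 11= -38.45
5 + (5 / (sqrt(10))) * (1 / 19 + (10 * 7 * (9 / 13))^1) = 5 + 11983 * sqrt(10) / 494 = 81.71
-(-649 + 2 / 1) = 647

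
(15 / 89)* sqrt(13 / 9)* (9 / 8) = 45* sqrt(13) / 712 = 0.23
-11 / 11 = -1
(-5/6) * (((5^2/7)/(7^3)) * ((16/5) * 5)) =-1000/7203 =-0.14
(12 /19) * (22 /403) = 264 /7657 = 0.03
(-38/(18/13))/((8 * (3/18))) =-247/12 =-20.58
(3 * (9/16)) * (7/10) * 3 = 567/160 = 3.54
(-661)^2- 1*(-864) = 437785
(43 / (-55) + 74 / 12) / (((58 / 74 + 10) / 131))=8613119 / 131670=65.41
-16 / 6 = -8 / 3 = -2.67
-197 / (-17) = 197 / 17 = 11.59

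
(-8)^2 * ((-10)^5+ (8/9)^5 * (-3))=-125973297152/19683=-6400106.55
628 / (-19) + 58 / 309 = -192950 / 5871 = -32.86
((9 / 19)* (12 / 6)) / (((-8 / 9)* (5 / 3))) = -243 / 380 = -0.64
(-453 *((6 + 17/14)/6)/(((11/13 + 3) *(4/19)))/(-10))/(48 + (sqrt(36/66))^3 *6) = 20299081/14448000 - 167761 *sqrt(66)/19264000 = 1.33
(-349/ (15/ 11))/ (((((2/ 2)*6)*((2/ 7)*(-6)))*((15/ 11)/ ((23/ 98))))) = 4.28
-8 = -8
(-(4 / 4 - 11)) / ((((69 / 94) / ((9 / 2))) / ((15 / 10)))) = 2115 / 23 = 91.96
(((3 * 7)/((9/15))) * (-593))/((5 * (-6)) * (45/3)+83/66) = 195690/4231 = 46.25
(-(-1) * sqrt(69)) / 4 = 2.08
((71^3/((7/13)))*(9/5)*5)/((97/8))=335004696/679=493379.52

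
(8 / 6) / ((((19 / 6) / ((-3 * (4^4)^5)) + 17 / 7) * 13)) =184717953466368 / 4373857255291199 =0.04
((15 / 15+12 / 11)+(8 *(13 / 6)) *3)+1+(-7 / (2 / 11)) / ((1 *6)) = 6425 / 132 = 48.67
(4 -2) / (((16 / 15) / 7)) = 105 / 8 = 13.12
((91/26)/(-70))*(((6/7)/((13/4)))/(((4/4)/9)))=-54/455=-0.12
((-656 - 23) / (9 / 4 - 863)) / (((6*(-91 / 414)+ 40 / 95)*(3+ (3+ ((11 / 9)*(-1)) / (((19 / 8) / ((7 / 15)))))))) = -4566566970 / 29935160057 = -0.15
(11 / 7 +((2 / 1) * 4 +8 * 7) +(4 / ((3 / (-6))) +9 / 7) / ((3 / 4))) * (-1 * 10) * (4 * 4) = -190240 / 21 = -9059.05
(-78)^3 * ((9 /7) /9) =-474552 /7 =-67793.14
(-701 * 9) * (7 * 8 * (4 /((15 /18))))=-8479296 /5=-1695859.20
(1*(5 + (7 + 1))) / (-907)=-0.01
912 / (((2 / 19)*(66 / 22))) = 2888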